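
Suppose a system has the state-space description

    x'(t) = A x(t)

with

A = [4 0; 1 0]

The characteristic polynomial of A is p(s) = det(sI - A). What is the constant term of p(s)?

For a 2×2 matrix, det(sI - A) = s^2 - (tr A)s + det A.
tr A = 4, det A = 0.
So p(s) = s^2 - 4s.
The constant term is 0.

0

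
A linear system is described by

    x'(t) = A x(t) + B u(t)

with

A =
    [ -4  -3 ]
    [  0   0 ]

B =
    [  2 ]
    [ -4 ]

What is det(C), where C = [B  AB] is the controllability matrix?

AB = [[4], [0]]
Controllability matrix C = [B  AB] = [[2, 4], [-4, 0]]
det(C) = 2·0 - 4·(-4) = 0 - (-16) = 16
Since det(C) ≠ 0, rank(C) = 2 and the system is completely controllable.

16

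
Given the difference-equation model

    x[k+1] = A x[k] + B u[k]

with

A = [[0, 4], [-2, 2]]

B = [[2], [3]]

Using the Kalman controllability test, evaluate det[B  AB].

AB = [[12], [2]]
Controllability matrix C = [B  AB] = [[2, 12], [3, 2]]
det(C) = 2·2 - 12·3 = 4 - 36 = -32
Since det(C) ≠ 0, rank(C) = 2 and the system is completely controllable.

-32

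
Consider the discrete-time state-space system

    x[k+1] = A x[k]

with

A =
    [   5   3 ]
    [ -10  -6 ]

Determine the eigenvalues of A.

-1, 0

det(zI - A) = z^2 - (tr A)z + det A, with tr A = 5 + (-6) = -1 and det A = 5·(-6) - 3·(-10) = -30 - (-30) = 0.
So p(z) = det(zI - A) = z^2 + z.
Factor z^2 + z: two numbers with sum -1 and product 0 are 0 and -1, so z^2 + z = z(z + 1).
Hence p(z) = z (z + 1), with roots -1, 0.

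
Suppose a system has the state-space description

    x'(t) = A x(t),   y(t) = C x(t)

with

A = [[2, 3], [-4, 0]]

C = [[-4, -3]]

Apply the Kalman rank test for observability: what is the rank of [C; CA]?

2

CA = [[4, -12]]
Observability matrix O = [C; CA] = [[-4, -3], [4, -12]]
det(O) = (-4)·(-12) - (-3)·4 = 48 - (-12) = 60 ≠ 0, so rank(O) = 2.
rank(O) = 2 = n, so the pair (A, C) is completely observable.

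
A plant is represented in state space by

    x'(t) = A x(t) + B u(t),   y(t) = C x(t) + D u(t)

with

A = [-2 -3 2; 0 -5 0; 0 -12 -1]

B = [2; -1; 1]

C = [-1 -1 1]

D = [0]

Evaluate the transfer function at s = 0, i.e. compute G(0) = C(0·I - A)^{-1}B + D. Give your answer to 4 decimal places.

-1.1000

G(0) = C(-A)^{-1}B + D = -C A^{-1} B + D.
det A = -10, so A^{-1} = (1/-10)·adj(A) = [[-1/2, 27/10, -1], [0, -1/5, 0], [0, 12/5, -1]]
A^{-1} B = [-47/10, 1/5, -17/5]^T
C A^{-1} B = 11/10
G(0) = D - C A^{-1} B = 0 - (11/10) = -11/10 ≈ -1.1000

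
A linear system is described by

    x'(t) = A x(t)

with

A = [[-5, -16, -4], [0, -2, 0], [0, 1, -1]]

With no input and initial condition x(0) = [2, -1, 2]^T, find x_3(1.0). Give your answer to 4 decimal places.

0.5032

det(sI - A) = s^3 - (tr A)s^2 + (M11 + M22 + M33)s - det A, where Mii is the 2×2 principal minor of A obtained by deleting row i and column i.
tr A = (-5) + (-2) + (-1) = -8; M11 = (-2)·(-1) - 0·1 = 2 - 0 = 2; M22 = (-5)·(-1) - (-4)·0 = 5 - 0 = 5; M33 = (-5)·(-2) - (-16)·0 = 10 - 0 = 10; sum of minors = 17.
det A = (-5)·((-2)·(-1) - 0·1) - (-16)·(0·(-1) - 0·0) + (-4)·(0·1 - (-2)·0) = (-5)·2 - (-16)·0 + (-4)·0 = -10.
So p(s) = det(sI - A) = s^3 + 8s^2 + 17s + 10.
Rational-root test: any integer root divides 10. Testing small divisors, s = -1 works: p(-1) = -1 + 8 + (-17) + 10 = 0, so (s + 1) is a factor.
Dividing, p(s) = (s + 1)(s^2 + 7s + 10).
Factor s^2 + 7s + 10: two numbers with sum -7 and product 10 are -2 and -5, so s^2 + 7s + 10 = (s + 2)(s + 5).
Hence p(s) = (s + 1) (s + 2) (s + 5), with roots -5, -2, -1.
The eigenvalues -5, -2, -1 are distinct and real, so A is diagonalisable and x(t) = e^{At} x(0) = V diag(e^{λ_i t}) V^{-1} x(0), where the columns of V are the eigenvectors.
λ = -5: A - (-5)I = [[0, -16, -4], [0, 3, 0], [0, 1, 4]]. v must be orthogonal to every row; (row 1) × (row 2) = [12, 0, 0], so take v_1 = [1, 0, 0]^T.
λ = -2: A - (-2)I = [[-3, -16, -4], [0, 0, 0], [0, 1, 1]]. v must be orthogonal to every row; (row 1) × (row 3) = [-12, 3, -3], so take v_2 = [-4, 1, -1]^T.
λ = -1: A - (-1)I = [[-4, -16, -4], [0, -1, 0], [0, 1, 0]]. v must be orthogonal to every row; (row 1) × (row 2) = [-4, 0, 4], so take v_3 = [-1, 0, 1]^T.
V = [v_1 v_2 v_3] = [[1, -4, -1], [0, 1, 0], [0, -1, 1]] has det V = 1, so V^{-1} = adj(V)/det V = [[1, 5, 1], [0, 1, 0], [0, 1, 1]].
Modal coordinates z(0) = V^{-1} x(0): 1·2 + 5·(-1) + 1·2 = -1; 0·2 + 1·(-1) + 0·2 = -1; 0·2 + 1·(-1) + 1·2 = 1; so z(0) = [-1, -1, 1]^T.
x_3(t) = Σ_i (v_i)_3 · z_i(0) · e^{λ_i t} (row 3 of V times the modal terms).
x_3(1.0) = 0·(-1)·e^{-5·1.0} + (-1)·(-1)·e^{-2·1.0} + 1·1·e^{-1·1.0} = 0·0.006738 + 1·0.135335 + 1·0.367879 = 0.5032.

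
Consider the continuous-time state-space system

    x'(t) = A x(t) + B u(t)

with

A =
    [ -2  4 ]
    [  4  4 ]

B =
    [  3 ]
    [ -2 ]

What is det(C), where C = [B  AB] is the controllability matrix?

-16

AB = [[-14], [4]]
Controllability matrix C = [B  AB] = [[3, -14], [-2, 4]]
det(C) = 3·4 - (-14)·(-2) = 12 - 28 = -16
Since det(C) ≠ 0, rank(C) = 2 and the system is completely controllable.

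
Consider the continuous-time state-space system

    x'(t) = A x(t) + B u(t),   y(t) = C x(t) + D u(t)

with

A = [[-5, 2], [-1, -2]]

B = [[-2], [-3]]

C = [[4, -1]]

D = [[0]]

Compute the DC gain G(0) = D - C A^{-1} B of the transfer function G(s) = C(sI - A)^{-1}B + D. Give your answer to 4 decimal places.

G(0) = C(-A)^{-1}B + D = -C A^{-1} B + D.
det A = 12, so A^{-1} = (1/12)·adj(A) = [[-1/6, -1/6], [1/12, -5/12]]
A^{-1} B = [5/6, 13/12]^T
C A^{-1} B = 9/4
G(0) = D - C A^{-1} B = 0 - (9/4) = -9/4 ≈ -2.2500

-2.2500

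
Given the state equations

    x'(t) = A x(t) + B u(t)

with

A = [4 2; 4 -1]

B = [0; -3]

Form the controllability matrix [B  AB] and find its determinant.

AB = [[-6], [3]]
Controllability matrix C = [B  AB] = [[0, -6], [-3, 3]]
det(C) = 0·3 - (-6)·(-3) = 0 - 18 = -18
Since det(C) ≠ 0, rank(C) = 2 and the system is completely controllable.

-18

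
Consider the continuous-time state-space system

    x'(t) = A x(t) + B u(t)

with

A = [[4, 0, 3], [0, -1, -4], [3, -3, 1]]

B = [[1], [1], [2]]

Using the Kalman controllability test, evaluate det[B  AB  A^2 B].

-183

AB = [[10], [-9], [2]]
A^2B = [[46], [1], [59]]
Controllability matrix C = [B  AB  A^2B] = [[1, 10, 46], [1, -9, 1], [2, 2, 59]]
Expanding along the first row, det(C) = 1·((-9)·59 - 1·2) - 10·(1·59 - 1·2) + 46·(1·2 - (-9)·2) = 1·(-533) - 10·57 + 46·20 = -183
Since det(C) ≠ 0, rank(C) = 3 and the system is completely controllable.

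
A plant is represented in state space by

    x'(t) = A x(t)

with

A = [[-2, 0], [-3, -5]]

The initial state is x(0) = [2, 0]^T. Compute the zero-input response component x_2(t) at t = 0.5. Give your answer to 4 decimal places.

-0.5716

det(sI - A) = s^2 - (tr A)s + det A, with tr A = (-2) + (-5) = -7 and det A = (-2)·(-5) - 0·(-3) = 10 - 0 = 10.
So p(s) = det(sI - A) = s^2 + 7s + 10.
Factor s^2 + 7s + 10: two numbers with sum -7 and product 10 are -2 and -5, so s^2 + 7s + 10 = (s + 2)(s + 5).
Hence p(s) = (s + 2) (s + 5), with roots -5, -2.
The eigenvalues -5, -2 are distinct and real, so A is diagonalisable and x(t) = e^{At} x(0) = V diag(e^{λ_i t}) V^{-1} x(0), where the columns of V are the eigenvectors.
λ = -5: A - (-5)I = [[3, 0], [-3, 0]]. Row 1 gives 3·v1 + 0·v2 = 0, so take v_1 = [0, -1]^T.
λ = -2: A - (-2)I = [[0, 0], [-3, -3]]. Row 2 gives (-3)·v1 + (-3)·v2 = 0, so take v_2 = [-1, 1]^T.
V = [v_1 v_2] = [[0, -1], [-1, 1]] has det V = -1, so V^{-1} = adj(V)/det V = [[-1, -1], [-1, 0]].
Modal coordinates z(0) = V^{-1} x(0): (-1)·2 + (-1)·0 = -2; (-1)·2 + 0·0 = -2; so z(0) = [-2, -2]^T.
x_2(t) = Σ_i (v_i)_2 · z_i(0) · e^{λ_i t} (row 2 of V times the modal terms).
x_2(0.5) = (-1)·(-2)·e^{-5·0.5} + 1·(-2)·e^{-2·0.5} = 2·0.082085 + (-2)·0.367879 = -0.5716.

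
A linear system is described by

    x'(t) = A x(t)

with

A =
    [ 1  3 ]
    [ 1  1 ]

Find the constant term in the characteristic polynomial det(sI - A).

For a 2×2 matrix, det(sI - A) = s^2 - (tr A)s + det A.
tr A = 2, det A = -2.
So p(s) = s^2 - 2s - 2.
The constant term is -2.

-2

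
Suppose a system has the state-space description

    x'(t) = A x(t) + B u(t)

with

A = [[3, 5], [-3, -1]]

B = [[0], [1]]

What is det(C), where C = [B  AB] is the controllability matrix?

AB = [[5], [-1]]
Controllability matrix C = [B  AB] = [[0, 5], [1, -1]]
det(C) = 0·(-1) - 5·1 = 0 - 5 = -5
Since det(C) ≠ 0, rank(C) = 2 and the system is completely controllable.

-5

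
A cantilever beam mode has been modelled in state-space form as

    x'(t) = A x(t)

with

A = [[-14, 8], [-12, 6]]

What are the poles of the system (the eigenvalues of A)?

-6, -2

det(sI - A) = s^2 - (tr A)s + det A, with tr A = (-14) + 6 = -8 and det A = (-14)·6 - 8·(-12) = -84 - (-96) = 12.
So p(s) = det(sI - A) = s^2 + 8s + 12.
Factor s^2 + 8s + 12: two numbers with sum -8 and product 12 are -2 and -6, so s^2 + 8s + 12 = (s + 2)(s + 6).
Hence p(s) = (s + 2) (s + 6), with roots -6, -2.
All eigenvalues have negative real part, so the system is asymptotically stable.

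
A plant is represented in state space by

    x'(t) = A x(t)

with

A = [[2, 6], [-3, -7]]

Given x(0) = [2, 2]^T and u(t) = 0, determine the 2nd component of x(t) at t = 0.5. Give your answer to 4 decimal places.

-1.6141

det(sI - A) = s^2 - (tr A)s + det A, with tr A = 2 + (-7) = -5 and det A = 2·(-7) - 6·(-3) = -14 - (-18) = 4.
So p(s) = det(sI - A) = s^2 + 5s + 4.
Factor s^2 + 5s + 4: two numbers with sum -5 and product 4 are -1 and -4, so s^2 + 5s + 4 = (s + 1)(s + 4).
Hence p(s) = (s + 1) (s + 4), with roots -4, -1.
The eigenvalues -4, -1 are distinct and real, so A is diagonalisable and x(t) = e^{At} x(0) = V diag(e^{λ_i t}) V^{-1} x(0), where the columns of V are the eigenvectors.
λ = -4: A - (-4)I = [[6, 6], [-3, -3]]. Row 1 gives 6·v1 + 6·v2 = 0, so take v_1 = [-1, 1]^T.
λ = -1: A - (-1)I = [[3, 6], [-3, -6]]. Row 1 gives 3·v1 + 6·v2 = 0, so take v_2 = [2, -1]^T.
V = [v_1 v_2] = [[-1, 2], [1, -1]] has det V = -1, so V^{-1} = adj(V)/det V = [[1, 2], [1, 1]].
Modal coordinates z(0) = V^{-1} x(0): 1·2 + 2·2 = 6; 1·2 + 1·2 = 4; so z(0) = [6, 4]^T.
x_2(t) = Σ_i (v_i)_2 · z_i(0) · e^{λ_i t} (row 2 of V times the modal terms).
x_2(0.5) = 1·6·e^{-4·0.5} + (-1)·4·e^{-1·0.5} = 6·0.135335 + (-4)·0.606531 = -1.6141.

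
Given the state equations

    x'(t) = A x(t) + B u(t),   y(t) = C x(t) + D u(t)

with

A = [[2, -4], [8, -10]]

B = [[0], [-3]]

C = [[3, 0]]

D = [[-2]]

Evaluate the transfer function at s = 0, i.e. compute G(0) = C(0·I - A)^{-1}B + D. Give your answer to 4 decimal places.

G(0) = C(-A)^{-1}B + D = -C A^{-1} B + D.
det A = 12, so A^{-1} = (1/12)·adj(A) = [[-5/6, 1/3], [-2/3, 1/6]]
A^{-1} B = [-1, -1/2]^T
C A^{-1} B = -3
G(0) = D - C A^{-1} B = -2 - (-3) = 1

1.0000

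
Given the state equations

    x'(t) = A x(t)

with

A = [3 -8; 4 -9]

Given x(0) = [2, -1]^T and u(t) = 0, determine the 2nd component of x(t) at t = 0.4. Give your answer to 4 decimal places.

1.4696

det(sI - A) = s^2 - (tr A)s + det A, with tr A = 3 + (-9) = -6 and det A = 3·(-9) - (-8)·4 = -27 - (-32) = 5.
So p(s) = det(sI - A) = s^2 + 6s + 5.
Factor s^2 + 6s + 5: two numbers with sum -6 and product 5 are -1 and -5, so s^2 + 6s + 5 = (s + 1)(s + 5).
Hence p(s) = (s + 1) (s + 5), with roots -5, -1.
The eigenvalues -5, -1 are distinct and real, so A is diagonalisable and x(t) = e^{At} x(0) = V diag(e^{λ_i t}) V^{-1} x(0), where the columns of V are the eigenvectors.
λ = -5: A - (-5)I = [[8, -8], [4, -4]]. Row 1 gives 8·v1 + (-8)·v2 = 0, so take v_1 = [-1, -1]^T.
λ = -1: A - (-1)I = [[4, -8], [4, -8]]. Row 1 gives 4·v1 + (-8)·v2 = 0, so take v_2 = [2, 1]^T.
V = [v_1 v_2] = [[-1, 2], [-1, 1]] has det V = 1, so V^{-1} = adj(V)/det V = [[1, -2], [1, -1]].
Modal coordinates z(0) = V^{-1} x(0): 1·2 + (-2)·(-1) = 4; 1·2 + (-1)·(-1) = 3; so z(0) = [4, 3]^T.
x_2(t) = Σ_i (v_i)_2 · z_i(0) · e^{λ_i t} (row 2 of V times the modal terms).
x_2(0.4) = (-1)·4·e^{-5·0.4} + 1·3·e^{-1·0.4} = (-4)·0.135335 + 3·0.670320 = 1.4696.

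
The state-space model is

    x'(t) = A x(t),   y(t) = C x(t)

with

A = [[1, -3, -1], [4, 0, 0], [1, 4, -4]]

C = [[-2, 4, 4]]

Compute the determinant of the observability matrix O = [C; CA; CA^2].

CA = [[18, 22, -14]]
CA^2 = [[92, -110, 38]]
Observability matrix O = [C; CA; CA^2] = [[-2, 4, 4], [18, 22, -14], [92, -110, 38]]
Expanding along the first row, det(O) = (-2)·(22·38 - (-14)·(-110)) - 4·(18·38 - (-14)·92) + 4·(18·(-110) - 22·92) = (-2)·(-704) - 4·1972 + 4·(-4004) = -22496
Since det(O) ≠ 0, rank(O) = 3 and the system is completely observable.

-22496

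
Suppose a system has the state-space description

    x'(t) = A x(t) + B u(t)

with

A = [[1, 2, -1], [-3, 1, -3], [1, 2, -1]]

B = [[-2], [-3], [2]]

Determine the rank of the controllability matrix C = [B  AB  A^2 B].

3

AB = [[-10], [-3], [-10]]
A^2B = [[-6], [57], [-6]]
Controllability matrix C = [B  AB  A^2B] = [[-2, -10, -6], [-3, -3, 57], [2, -10, -6]]
det(C) = (-2)·((-3)·(-6) - 57·(-10)) - (-10)·((-3)·(-6) - 57·2) + (-6)·((-3)·(-10) - (-3)·2) = (-2)·588 - (-10)·(-96) + (-6)·36 = -2352 ≠ 0, so rank(C) = 3.
rank(C) = 3 = n, so the pair (A, B) is completely controllable.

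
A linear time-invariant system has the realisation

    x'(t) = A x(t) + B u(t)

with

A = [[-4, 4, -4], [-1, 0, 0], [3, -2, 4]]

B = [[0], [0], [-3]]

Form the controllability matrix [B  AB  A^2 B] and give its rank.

AB = [[12], [0], [-12]]
A^2B = [[0], [-12], [-12]]
Controllability matrix C = [B  AB  A^2B] = [[0, 12, 0], [0, 0, -12], [-3, -12, -12]]
det(C) = 0·(0·(-12) - (-12)·(-12)) - 12·(0·(-12) - (-12)·(-3)) + 0·(0·(-12) - 0·(-3)) = 0·(-144) - 12·(-36) + 0·0 = 432 ≠ 0, so rank(C) = 3.
rank(C) = 3 = n, so the pair (A, B) is completely controllable.

3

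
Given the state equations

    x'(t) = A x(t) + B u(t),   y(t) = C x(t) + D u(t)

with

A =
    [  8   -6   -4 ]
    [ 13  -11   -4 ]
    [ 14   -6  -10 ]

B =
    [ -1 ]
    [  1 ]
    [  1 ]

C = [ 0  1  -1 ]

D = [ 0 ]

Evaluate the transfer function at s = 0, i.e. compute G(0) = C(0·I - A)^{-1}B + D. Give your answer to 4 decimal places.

G(0) = C(-A)^{-1}B + D = -C A^{-1} B + D.
det A = -60, so A^{-1} = (1/-60)·adj(A) = [[-43/30, 3/5, 1/3], [-37/30, 2/5, 1/3], [-19/15, 3/5, 1/6]]
A^{-1} B = [71/30, 59/30, 61/30]^T
C A^{-1} B = -1/15
G(0) = D - C A^{-1} B = 0 - (-1/15) = 1/15 ≈ 0.0667

0.0667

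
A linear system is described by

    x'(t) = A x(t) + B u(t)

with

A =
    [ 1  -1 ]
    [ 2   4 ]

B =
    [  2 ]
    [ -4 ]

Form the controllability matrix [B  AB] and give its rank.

AB = [[6], [-12]]
Controllability matrix C = [B  AB] = [[2, 6], [-4, -12]]
Every column of C is a scalar multiple of column 1 = [2, -4] (multipliers 1, 3), so the columns span a one-dimensional space.
C ≠ 0, hence rank(C) = 1.
rank(C) = 1 < n = 2, so the pair (A, B) is not completely controllable.

1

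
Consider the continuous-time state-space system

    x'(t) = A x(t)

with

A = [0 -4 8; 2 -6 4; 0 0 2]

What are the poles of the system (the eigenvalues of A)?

-4, -2, 2

det(sI - A) = s^3 - (tr A)s^2 + (M11 + M22 + M33)s - det A, where Mii is the 2×2 principal minor of A obtained by deleting row i and column i.
tr A = 0 + (-6) + 2 = -4; M11 = (-6)·2 - 4·0 = -12 - 0 = -12; M22 = 0·2 - 8·0 = 0 - 0 = 0; M33 = 0·(-6) - (-4)·2 = 0 - (-8) = 8; sum of minors = -4.
det A = 0·((-6)·2 - 4·0) - (-4)·(2·2 - 4·0) + 8·(2·0 - (-6)·0) = 0·(-12) - (-4)·4 + 8·0 = 16.
So p(s) = det(sI - A) = s^3 + 4s^2 - 4s - 16.
Rational-root test: any integer root divides -16. Testing small divisors, s = -2 works: p(-2) = -8 + 16 + 8 + (-16) = 0, so (s + 2) is a factor.
Dividing, p(s) = (s + 2)(s^2 + 2s - 8).
Factor s^2 + 2s - 8: two numbers with sum -2 and product -8 are 2 and -4, so s^2 + 2s - 8 = (s - 2)(s + 4).
Hence p(s) = (s - 2) (s + 2) (s + 4), with roots -4, -2, 2.
At least one eigenvalue has non-negative real part, so the system is not asymptotically stable.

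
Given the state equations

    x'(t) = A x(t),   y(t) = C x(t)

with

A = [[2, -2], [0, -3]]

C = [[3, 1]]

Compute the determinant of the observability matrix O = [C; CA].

-33

CA = [[6, -9]]
Observability matrix O = [C; CA] = [[3, 1], [6, -9]]
det(O) = 3·(-9) - 1·6 = -27 - 6 = -33
Since det(O) ≠ 0, rank(O) = 2 and the system is completely observable.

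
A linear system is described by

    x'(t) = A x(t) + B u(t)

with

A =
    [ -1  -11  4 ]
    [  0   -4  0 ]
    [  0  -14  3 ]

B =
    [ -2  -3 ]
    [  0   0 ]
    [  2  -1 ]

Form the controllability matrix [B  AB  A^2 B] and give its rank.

AB = [[10, -1], [0, 0], [6, -3]]
A^2B = [[14, -11], [0, 0], [18, -9]]
Controllability matrix C = [B  AB  A^2B] = [[-2, -3, 10, -1, 14, -11], [0, 0, 0, 0, 0, 0], [2, -1, 6, -3, 18, -9]]
Row 2 of C is identically zero, so rank(C) ≤ 2.
The 2×2 minor from rows 1, 3, columns 1, 2 is (-2)·(-1) - (-3)·2 = 2 - (-6) = 8 ≠ 0, so rank(C) = 2.
rank(C) = 2 < n = 3, so the pair (A, B) is not completely controllable.

2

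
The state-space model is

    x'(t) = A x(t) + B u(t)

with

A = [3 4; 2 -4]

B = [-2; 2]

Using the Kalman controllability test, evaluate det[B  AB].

20

AB = [[2], [-12]]
Controllability matrix C = [B  AB] = [[-2, 2], [2, -12]]
det(C) = (-2)·(-12) - 2·2 = 24 - 4 = 20
Since det(C) ≠ 0, rank(C) = 2 and the system is completely controllable.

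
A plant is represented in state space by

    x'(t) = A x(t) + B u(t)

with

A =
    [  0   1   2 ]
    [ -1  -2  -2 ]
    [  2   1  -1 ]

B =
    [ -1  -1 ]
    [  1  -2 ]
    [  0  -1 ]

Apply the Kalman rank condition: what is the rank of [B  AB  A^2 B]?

AB = [[1, -4], [-1, 7], [-1, -3]]
A^2B = [[-3, 1], [3, -4], [2, 2]]
Controllability matrix C = [B  AB  A^2B] = [[-1, -1, 1, -4, -3, 1], [1, -2, -1, 7, 3, -4], [0, -1, -1, -3, 2, 2]]
Take the 3×3 submatrix of C formed by columns 1, 2, 3: [[-1, -1, 1], [1, -2, -1], [0, -1, -1]]. Its determinant is (-1)·((-2)·(-1) - (-1)·(-1)) - (-1)·(1·(-1) - (-1)·0) + 1·(1·(-1) - (-2)·0) = (-1)·1 - (-1)·(-1) + 1·(-1) = -3 ≠ 0.
So rank(C) ≥ 3; since C has 3 rows, rank(C) = 3.
rank(C) = 3 = n, so the pair (A, B) is completely controllable.

3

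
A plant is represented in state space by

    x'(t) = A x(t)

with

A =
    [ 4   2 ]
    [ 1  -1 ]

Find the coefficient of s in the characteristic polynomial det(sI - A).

-3

For a 2×2 matrix, det(sI - A) = s^2 - (tr A)s + det A.
tr A = 3, det A = -6.
So p(s) = s^2 - 3s - 6.
The coefficient of s is -3.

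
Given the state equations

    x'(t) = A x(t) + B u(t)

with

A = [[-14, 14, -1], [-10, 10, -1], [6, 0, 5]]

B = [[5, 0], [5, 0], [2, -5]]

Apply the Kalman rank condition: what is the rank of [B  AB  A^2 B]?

AB = [[-2, 5], [-2, 5], [40, -25]]
A^2B = [[-40, 25], [-40, 25], [188, -95]]
Controllability matrix C = [B  AB  A^2B] = [[5, 0, -2, 5, -40, 25], [5, 0, -2, 5, -40, 25], [2, -5, 40, -25, 188, -95]]
The rows r1, r2, r3 of C are linearly dependent: -r1 + r2 = 0 (check each entry), so rank(C) ≤ 2.
The 2×2 minor from rows 1, 3, columns 1, 2 is 5·(-5) - 0·2 = -25 - 0 = -25 ≠ 0, so rank(C) = 2.
rank(C) = 2 < n = 3, so the pair (A, B) is not completely controllable.

2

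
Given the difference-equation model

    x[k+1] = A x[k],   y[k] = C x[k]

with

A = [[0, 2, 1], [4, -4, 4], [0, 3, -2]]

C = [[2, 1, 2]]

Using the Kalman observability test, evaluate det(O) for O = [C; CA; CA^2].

CA = [[4, 6, 2]]
CA^2 = [[24, -10, 24]]
Observability matrix O = [C; CA; CA^2] = [[2, 1, 2], [4, 6, 2], [24, -10, 24]]
Expanding along the first row, det(O) = 2·(6·24 - 2·(-10)) - 1·(4·24 - 2·24) + 2·(4·(-10) - 6·24) = 2·164 - 1·48 + 2·(-184) = -88
Since det(O) ≠ 0, rank(O) = 3 and the system is completely observable.

-88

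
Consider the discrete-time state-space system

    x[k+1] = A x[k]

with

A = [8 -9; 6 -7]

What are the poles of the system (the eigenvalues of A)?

det(zI - A) = z^2 - (tr A)z + det A, with tr A = 8 + (-7) = 1 and det A = 8·(-7) - (-9)·6 = -56 - (-54) = -2.
So p(z) = det(zI - A) = z^2 - z - 2.
Factor z^2 - z - 2: two numbers with sum 1 and product -2 are 2 and -1, so z^2 - z - 2 = (z - 2)(z + 1).
Hence p(z) = (z - 2) (z + 1), with roots -1, 2.

-1, 2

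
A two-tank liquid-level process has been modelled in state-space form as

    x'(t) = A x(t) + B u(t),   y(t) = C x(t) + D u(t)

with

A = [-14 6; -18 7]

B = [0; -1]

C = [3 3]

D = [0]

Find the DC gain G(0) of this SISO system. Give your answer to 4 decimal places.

-6.0000

G(0) = C(-A)^{-1}B + D = -C A^{-1} B + D.
det A = 10, so A^{-1} = (1/10)·adj(A) = [[7/10, -3/5], [9/5, -7/5]]
A^{-1} B = [3/5, 7/5]^T
C A^{-1} B = 6
G(0) = D - C A^{-1} B = 0 - (6) = -6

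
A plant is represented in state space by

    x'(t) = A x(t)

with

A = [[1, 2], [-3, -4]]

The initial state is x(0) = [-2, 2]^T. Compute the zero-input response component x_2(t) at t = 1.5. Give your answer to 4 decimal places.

det(sI - A) = s^2 - (tr A)s + det A, with tr A = 1 + (-4) = -3 and det A = 1·(-4) - 2·(-3) = -4 - (-6) = 2.
So p(s) = det(sI - A) = s^2 + 3s + 2.
Factor s^2 + 3s + 2: two numbers with sum -3 and product 2 are -1 and -2, so s^2 + 3s + 2 = (s + 1)(s + 2).
Hence p(s) = (s + 1) (s + 2), with roots -2, -1.
The eigenvalues -2, -1 are distinct and real, so A is diagonalisable and x(t) = e^{At} x(0) = V diag(e^{λ_i t}) V^{-1} x(0), where the columns of V are the eigenvectors.
λ = -2: A - (-2)I = [[3, 2], [-3, -2]]. Row 1 gives 3·v1 + 2·v2 = 0, so take v_1 = [2, -3]^T.
λ = -1: A - (-1)I = [[2, 2], [-3, -3]]. Row 1 gives 2·v1 + 2·v2 = 0, so take v_2 = [-1, 1]^T.
V = [v_1 v_2] = [[2, -1], [-3, 1]] has det V = -1, so V^{-1} = adj(V)/det V = [[-1, -1], [-3, -2]].
Modal coordinates z(0) = V^{-1} x(0): (-1)·(-2) + (-1)·2 = 0; (-3)·(-2) + (-2)·2 = 2; so z(0) = [0, 2]^T.
x_2(t) = Σ_i (v_i)_2 · z_i(0) · e^{λ_i t} (row 2 of V times the modal terms).
x_2(1.5) = (-3)·0·e^{-2·1.5} + 1·2·e^{-1·1.5} = 0·0.049787 + 2·0.223130 = 0.4463.

0.4463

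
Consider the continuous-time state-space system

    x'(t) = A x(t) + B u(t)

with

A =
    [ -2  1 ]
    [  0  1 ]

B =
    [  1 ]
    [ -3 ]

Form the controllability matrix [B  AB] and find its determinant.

AB = [[-5], [-3]]
Controllability matrix C = [B  AB] = [[1, -5], [-3, -3]]
det(C) = 1·(-3) - (-5)·(-3) = -3 - 15 = -18
Since det(C) ≠ 0, rank(C) = 2 and the system is completely controllable.

-18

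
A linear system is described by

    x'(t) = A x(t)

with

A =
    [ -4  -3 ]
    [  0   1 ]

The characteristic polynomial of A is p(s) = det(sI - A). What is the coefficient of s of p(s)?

For a 2×2 matrix, det(sI - A) = s^2 - (tr A)s + det A.
tr A = -3, det A = -4.
So p(s) = s^2 + 3s - 4.
The coefficient of s is 3.

3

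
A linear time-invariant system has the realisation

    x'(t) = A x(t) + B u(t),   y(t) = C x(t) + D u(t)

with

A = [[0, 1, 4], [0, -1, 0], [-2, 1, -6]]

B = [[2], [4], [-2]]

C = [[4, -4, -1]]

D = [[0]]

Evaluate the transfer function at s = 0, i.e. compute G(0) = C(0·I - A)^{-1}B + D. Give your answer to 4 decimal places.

G(0) = C(-A)^{-1}B + D = -C A^{-1} B + D.
det A = -8, so A^{-1} = (1/-8)·adj(A) = [[-3/4, -5/4, -1/2], [0, -1, 0], [1/4, 1/4, 0]]
A^{-1} B = [-11/2, -4, 3/2]^T
C A^{-1} B = -15/2
G(0) = D - C A^{-1} B = 0 - (-15/2) = 15/2 ≈ 7.5000

7.5000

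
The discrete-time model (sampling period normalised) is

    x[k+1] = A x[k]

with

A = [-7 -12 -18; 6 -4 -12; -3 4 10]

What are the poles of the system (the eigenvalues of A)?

-4, -1, 4

det(zI - A) = z^3 - (tr A)z^2 + (M11 + M22 + M33)z - det A, where Mii is the 2×2 principal minor of A obtained by deleting row i and column i.
tr A = (-7) + (-4) + 10 = -1; M11 = (-4)·10 - (-12)·4 = -40 - (-48) = 8; M22 = (-7)·10 - (-18)·(-3) = -70 - 54 = -124; M33 = (-7)·(-4) - (-12)·6 = 28 - (-72) = 100; sum of minors = -16.
det A = (-7)·((-4)·10 - (-12)·4) - (-12)·(6·10 - (-12)·(-3)) + (-18)·(6·4 - (-4)·(-3)) = (-7)·8 - (-12)·24 + (-18)·12 = 16.
So p(z) = det(zI - A) = z^3 + z^2 - 16z - 16.
Rational-root test: any integer root divides -16. Testing small divisors, z = -1 works: p(-1) = -1 + 1 + 16 + (-16) = 0, so (z + 1) is a factor.
Dividing, p(z) = (z + 1)(z^2 - 16).
Factor z^2 - 16: two numbers with sum 0 and product -16 are 4 and -4, so z^2 - 16 = (z - 4)(z + 4).
Hence p(z) = (z - 4) (z + 1) (z + 4), with roots -4, -1, 4.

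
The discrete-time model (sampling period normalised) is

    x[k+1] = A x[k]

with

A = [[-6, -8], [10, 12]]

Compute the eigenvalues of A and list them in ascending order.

2, 4

det(zI - A) = z^2 - (tr A)z + det A, with tr A = (-6) + 12 = 6 and det A = (-6)·12 - (-8)·10 = -72 - (-80) = 8.
So p(z) = det(zI - A) = z^2 - 6z + 8.
Factor z^2 - 6z + 8: two numbers with sum 6 and product 8 are 4 and 2, so z^2 - 6z + 8 = (z - 4)(z - 2).
Hence p(z) = (z - 4) (z - 2), with roots 2, 4.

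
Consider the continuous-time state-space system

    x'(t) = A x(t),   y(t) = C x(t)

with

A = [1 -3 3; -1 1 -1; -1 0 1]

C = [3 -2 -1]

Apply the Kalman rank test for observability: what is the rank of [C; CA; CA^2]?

3

CA = [[6, -11, 10]]
CA^2 = [[7, -29, 39]]
Observability matrix O = [C; CA; CA^2] = [[3, -2, -1], [6, -11, 10], [7, -29, 39]]
det(O) = 3·((-11)·39 - 10·(-29)) - (-2)·(6·39 - 10·7) + (-1)·(6·(-29) - (-11)·7) = 3·(-139) - (-2)·164 + (-1)·(-97) = 8 ≠ 0, so rank(O) = 3.
rank(O) = 3 = n, so the pair (A, C) is completely observable.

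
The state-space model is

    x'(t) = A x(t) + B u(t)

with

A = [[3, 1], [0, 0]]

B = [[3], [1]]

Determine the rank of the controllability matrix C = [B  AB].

2

AB = [[10], [0]]
Controllability matrix C = [B  AB] = [[3, 10], [1, 0]]
det(C) = 3·0 - 10·1 = 0 - 10 = -10 ≠ 0, so rank(C) = 2.
rank(C) = 2 = n, so the pair (A, B) is completely controllable.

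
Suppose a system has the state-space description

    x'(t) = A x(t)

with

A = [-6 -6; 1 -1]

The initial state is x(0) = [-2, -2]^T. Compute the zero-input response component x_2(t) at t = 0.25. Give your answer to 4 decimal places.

det(sI - A) = s^2 - (tr A)s + det A, with tr A = (-6) + (-1) = -7 and det A = (-6)·(-1) - (-6)·1 = 6 - (-6) = 12.
So p(s) = det(sI - A) = s^2 + 7s + 12.
Factor s^2 + 7s + 12: two numbers with sum -7 and product 12 are -3 and -4, so s^2 + 7s + 12 = (s + 3)(s + 4).
Hence p(s) = (s + 3) (s + 4), with roots -4, -3.
The eigenvalues -4, -3 are distinct and real, so A is diagonalisable and x(t) = e^{At} x(0) = V diag(e^{λ_i t}) V^{-1} x(0), where the columns of V are the eigenvectors.
λ = -4: A - (-4)I = [[-2, -6], [1, 3]]. Row 1 gives (-2)·v1 + (-6)·v2 = 0, so take v_1 = [3, -1]^T.
λ = -3: A - (-3)I = [[-3, -6], [1, 2]]. Row 1 gives (-3)·v1 + (-6)·v2 = 0, so take v_2 = [-2, 1]^T.
V = [v_1 v_2] = [[3, -2], [-1, 1]] has det V = 1, so V^{-1} = adj(V)/det V = [[1, 2], [1, 3]].
Modal coordinates z(0) = V^{-1} x(0): 1·(-2) + 2·(-2) = -6; 1·(-2) + 3·(-2) = -8; so z(0) = [-6, -8]^T.
x_2(t) = Σ_i (v_i)_2 · z_i(0) · e^{λ_i t} (row 2 of V times the modal terms).
x_2(0.25) = (-1)·(-6)·e^{-4·0.25} + 1·(-8)·e^{-3·0.25} = 6·0.367879 + (-8)·0.472367 = -1.5717.

-1.5717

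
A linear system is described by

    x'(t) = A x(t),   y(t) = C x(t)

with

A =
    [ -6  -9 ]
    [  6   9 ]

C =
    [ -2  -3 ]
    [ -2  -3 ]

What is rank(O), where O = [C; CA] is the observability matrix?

CA = [[-6, -9], [-6, -9]]
Observability matrix O = [C; CA] = [[-2, -3], [-2, -3], [-6, -9], [-6, -9]]
Every row of O is a scalar multiple of row 1 = [-2, -3] (multipliers 1, 1, 3, 3), so the rows span a one-dimensional space.
O ≠ 0, hence rank(O) = 1.
rank(O) = 1 < n = 2, so the pair (A, C) is not completely observable.

1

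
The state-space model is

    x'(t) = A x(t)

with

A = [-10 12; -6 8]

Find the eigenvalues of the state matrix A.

det(sI - A) = s^2 - (tr A)s + det A, with tr A = (-10) + 8 = -2 and det A = (-10)·8 - 12·(-6) = -80 - (-72) = -8.
So p(s) = det(sI - A) = s^2 + 2s - 8.
Factor s^2 + 2s - 8: two numbers with sum -2 and product -8 are 2 and -4, so s^2 + 2s - 8 = (s - 2)(s + 4).
Hence p(s) = (s - 2) (s + 4), with roots -4, 2.
At least one eigenvalue has non-negative real part, so the system is not asymptotically stable.

-4, 2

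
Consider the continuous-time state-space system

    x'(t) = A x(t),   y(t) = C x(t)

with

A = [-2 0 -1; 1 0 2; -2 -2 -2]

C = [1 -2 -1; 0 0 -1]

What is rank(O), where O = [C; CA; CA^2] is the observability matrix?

3

CA = [[-2, 2, -3], [2, 2, 2]]
CA^2 = [[12, 6, 12], [-6, -4, -2]]
Observability matrix O = [C; CA; CA^2] = [[1, -2, -1], [0, 0, -1], [-2, 2, -3], [2, 2, 2], [12, 6, 12], [-6, -4, -2]]
Take the 3×3 submatrix of O formed by rows 1, 2, 3: [[1, -2, -1], [0, 0, -1], [-2, 2, -3]]. Its determinant is 1·(0·(-3) - (-1)·2) - (-2)·(0·(-3) - (-1)·(-2)) + (-1)·(0·2 - 0·(-2)) = 1·2 - (-2)·(-2) + (-1)·0 = -2 ≠ 0.
So rank(O) ≥ 3; since O has 3 columns, rank(O) = 3.
rank(O) = 3 = n, so the pair (A, C) is completely observable.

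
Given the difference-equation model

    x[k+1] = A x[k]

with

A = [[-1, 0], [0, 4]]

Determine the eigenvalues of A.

-1, 4

det(zI - A) = z^2 - (tr A)z + det A, with tr A = (-1) + 4 = 3 and det A = (-1)·4 - 0·0 = -4 - 0 = -4.
So p(z) = det(zI - A) = z^2 - 3z - 4.
Factor z^2 - 3z - 4: two numbers with sum 3 and product -4 are 4 and -1, so z^2 - 3z - 4 = (z - 4)(z + 1).
Hence p(z) = (z - 4) (z + 1), with roots -1, 4.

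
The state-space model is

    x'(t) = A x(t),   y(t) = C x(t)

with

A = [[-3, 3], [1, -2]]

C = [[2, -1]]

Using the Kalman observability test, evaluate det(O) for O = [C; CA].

CA = [[-7, 8]]
Observability matrix O = [C; CA] = [[2, -1], [-7, 8]]
det(O) = 2·8 - (-1)·(-7) = 16 - 7 = 9
Since det(O) ≠ 0, rank(O) = 2 and the system is completely observable.

9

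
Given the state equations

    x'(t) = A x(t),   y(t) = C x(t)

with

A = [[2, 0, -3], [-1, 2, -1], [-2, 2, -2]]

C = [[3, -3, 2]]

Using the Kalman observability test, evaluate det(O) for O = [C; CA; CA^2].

CA = [[5, -2, -10]]
CA^2 = [[32, -24, 7]]
Observability matrix O = [C; CA; CA^2] = [[3, -3, 2], [5, -2, -10], [32, -24, 7]]
Expanding along the first row, det(O) = 3·((-2)·7 - (-10)·(-24)) - (-3)·(5·7 - (-10)·32) + 2·(5·(-24) - (-2)·32) = 3·(-254) - (-3)·355 + 2·(-56) = 191
Since det(O) ≠ 0, rank(O) = 3 and the system is completely observable.

191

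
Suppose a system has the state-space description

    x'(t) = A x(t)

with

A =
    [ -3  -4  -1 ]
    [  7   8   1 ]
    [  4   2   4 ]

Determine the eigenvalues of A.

det(sI - A) = s^3 - (tr A)s^2 + (M11 + M22 + M33)s - det A, where Mii is the 2×2 principal minor of A obtained by deleting row i and column i.
tr A = (-3) + 8 + 4 = 9; M11 = 8·4 - 1·2 = 32 - 2 = 30; M22 = (-3)·4 - (-1)·4 = -12 - (-4) = -8; M33 = (-3)·8 - (-4)·7 = -24 - (-28) = 4; sum of minors = 26.
det A = (-3)·(8·4 - 1·2) - (-4)·(7·4 - 1·4) + (-1)·(7·2 - 8·4) = (-3)·30 - (-4)·24 + (-1)·(-18) = 24.
So p(s) = det(sI - A) = s^3 - 9s^2 + 26s - 24.
Rational-root test: any integer root divides -24. Testing small divisors, s = 2 works: p(2) = 8 + (-36) + 52 + (-24) = 0, so (s - 2) is a factor.
Dividing, p(s) = (s - 2)(s^2 - 7s + 12).
Factor s^2 - 7s + 12: two numbers with sum 7 and product 12 are 4 and 3, so s^2 - 7s + 12 = (s - 4)(s - 3).
Hence p(s) = (s - 4) (s - 3) (s - 2), with roots 2, 3, 4.
At least one eigenvalue has non-negative real part, so the system is not asymptotically stable.

2, 3, 4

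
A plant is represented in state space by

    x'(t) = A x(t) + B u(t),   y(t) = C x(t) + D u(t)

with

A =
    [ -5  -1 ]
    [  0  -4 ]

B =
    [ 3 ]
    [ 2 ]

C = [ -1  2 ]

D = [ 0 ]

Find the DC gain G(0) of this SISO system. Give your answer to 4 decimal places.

0.5000

G(0) = C(-A)^{-1}B + D = -C A^{-1} B + D.
det A = 20, so A^{-1} = (1/20)·adj(A) = [[-1/5, 1/20], [0, -1/4]]
A^{-1} B = [-1/2, -1/2]^T
C A^{-1} B = -1/2
G(0) = D - C A^{-1} B = 0 - (-1/2) = 1/2 ≈ 0.5000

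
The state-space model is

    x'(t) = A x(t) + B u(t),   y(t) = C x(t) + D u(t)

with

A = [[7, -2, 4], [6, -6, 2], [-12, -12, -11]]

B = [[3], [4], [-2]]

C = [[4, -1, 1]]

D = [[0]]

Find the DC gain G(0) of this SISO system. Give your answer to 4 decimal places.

-4.3333

G(0) = C(-A)^{-1}B + D = -C A^{-1} B + D.
det A = -30, so A^{-1} = (1/-30)·adj(A) = [[-3, 7/3, -2/3], [-7/5, 29/30, -1/3], [24/5, -18/5, 1]]
A^{-1} B = [5/3, 1/3, -2]^T
C A^{-1} B = 13/3
G(0) = D - C A^{-1} B = 0 - (13/3) = -13/3 ≈ -4.3333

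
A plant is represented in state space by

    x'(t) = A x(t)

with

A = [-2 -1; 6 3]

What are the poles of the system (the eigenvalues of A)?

det(sI - A) = s^2 - (tr A)s + det A, with tr A = (-2) + 3 = 1 and det A = (-2)·3 - (-1)·6 = -6 - (-6) = 0.
So p(s) = det(sI - A) = s^2 - s.
Factor s^2 - s: two numbers with sum 1 and product 0 are 1 and 0, so s^2 - s = s(s - 1).
Hence p(s) = s (s - 1), with roots 0, 1.
At least one eigenvalue has non-negative real part, so the system is not asymptotically stable.

0, 1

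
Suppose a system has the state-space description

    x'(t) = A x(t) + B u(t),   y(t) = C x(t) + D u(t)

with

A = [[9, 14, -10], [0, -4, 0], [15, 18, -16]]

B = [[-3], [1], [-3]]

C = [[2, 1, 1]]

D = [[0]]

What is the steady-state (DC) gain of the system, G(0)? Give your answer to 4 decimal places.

-3.0833

G(0) = C(-A)^{-1}B + D = -C A^{-1} B + D.
det A = -24, so A^{-1} = (1/-24)·adj(A) = [[-8/3, -11/6, 5/3], [0, -1/4, 0], [-5/2, -2, 3/2]]
A^{-1} B = [7/6, -1/4, 1]^T
C A^{-1} B = 37/12
G(0) = D - C A^{-1} B = 0 - (37/12) = -37/12 ≈ -3.0833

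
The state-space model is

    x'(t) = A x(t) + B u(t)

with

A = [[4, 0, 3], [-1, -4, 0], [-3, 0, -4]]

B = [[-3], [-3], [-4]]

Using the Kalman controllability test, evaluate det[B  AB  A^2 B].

-2565

AB = [[-24], [15], [25]]
A^2B = [[-21], [-36], [-28]]
Controllability matrix C = [B  AB  A^2B] = [[-3, -24, -21], [-3, 15, -36], [-4, 25, -28]]
Expanding along the first row, det(C) = (-3)·(15·(-28) - (-36)·25) - (-24)·((-3)·(-28) - (-36)·(-4)) + (-21)·((-3)·25 - 15·(-4)) = (-3)·480 - (-24)·(-60) + (-21)·(-15) = -2565
Since det(C) ≠ 0, rank(C) = 3 and the system is completely controllable.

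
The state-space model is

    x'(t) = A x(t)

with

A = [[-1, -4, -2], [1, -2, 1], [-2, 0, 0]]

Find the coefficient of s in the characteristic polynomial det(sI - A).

2

Expand det(sI - A) for the 3×3 matrix.
p(s) = s^3 + 3s^2 + 2s - 16.
(Check: constant term = det(-A) = (-1)^3 det A = -16; coefficient of s^2 = -tr A = 3.)
The coefficient of s is 2.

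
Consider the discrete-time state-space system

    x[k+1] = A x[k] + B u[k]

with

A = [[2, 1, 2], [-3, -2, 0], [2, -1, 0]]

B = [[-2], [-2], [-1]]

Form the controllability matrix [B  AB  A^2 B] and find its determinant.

812

AB = [[-8], [10], [-2]]
A^2B = [[-10], [4], [-26]]
Controllability matrix C = [B  AB  A^2B] = [[-2, -8, -10], [-2, 10, 4], [-1, -2, -26]]
Expanding along the first row, det(C) = (-2)·(10·(-26) - 4·(-2)) - (-8)·((-2)·(-26) - 4·(-1)) + (-10)·((-2)·(-2) - 10·(-1)) = (-2)·(-252) - (-8)·56 + (-10)·14 = 812
Since det(C) ≠ 0, rank(C) = 3 and the system is completely controllable.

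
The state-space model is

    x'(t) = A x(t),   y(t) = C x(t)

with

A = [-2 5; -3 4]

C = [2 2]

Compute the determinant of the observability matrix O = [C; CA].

CA = [[-10, 18]]
Observability matrix O = [C; CA] = [[2, 2], [-10, 18]]
det(O) = 2·18 - 2·(-10) = 36 - (-20) = 56
Since det(O) ≠ 0, rank(O) = 2 and the system is completely observable.

56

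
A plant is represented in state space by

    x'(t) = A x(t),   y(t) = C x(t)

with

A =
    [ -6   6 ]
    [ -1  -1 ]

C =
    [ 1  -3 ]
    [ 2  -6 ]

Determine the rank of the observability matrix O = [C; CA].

1

CA = [[-3, 9], [-6, 18]]
Observability matrix O = [C; CA] = [[1, -3], [2, -6], [-3, 9], [-6, 18]]
Every row of O is a scalar multiple of row 1 = [1, -3] (multipliers 1, 2, -3, -6), so the rows span a one-dimensional space.
O ≠ 0, hence rank(O) = 1.
rank(O) = 1 < n = 2, so the pair (A, C) is not completely observable.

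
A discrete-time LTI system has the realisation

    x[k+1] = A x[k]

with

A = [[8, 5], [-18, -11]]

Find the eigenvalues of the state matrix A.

det(zI - A) = z^2 - (tr A)z + det A, with tr A = 8 + (-11) = -3 and det A = 8·(-11) - 5·(-18) = -88 - (-90) = 2.
So p(z) = det(zI - A) = z^2 + 3z + 2.
Factor z^2 + 3z + 2: two numbers with sum -3 and product 2 are -1 and -2, so z^2 + 3z + 2 = (z + 1)(z + 2).
Hence p(z) = (z + 1) (z + 2), with roots -2, -1.

-2, -1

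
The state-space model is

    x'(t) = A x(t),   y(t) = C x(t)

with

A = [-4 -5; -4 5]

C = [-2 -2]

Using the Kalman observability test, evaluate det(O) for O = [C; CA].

CA = [[16, 0]]
Observability matrix O = [C; CA] = [[-2, -2], [16, 0]]
det(O) = (-2)·0 - (-2)·16 = 0 - (-32) = 32
Since det(O) ≠ 0, rank(O) = 2 and the system is completely observable.

32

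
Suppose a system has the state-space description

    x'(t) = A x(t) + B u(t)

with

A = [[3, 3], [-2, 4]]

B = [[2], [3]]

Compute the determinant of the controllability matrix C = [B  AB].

AB = [[15], [8]]
Controllability matrix C = [B  AB] = [[2, 15], [3, 8]]
det(C) = 2·8 - 15·3 = 16 - 45 = -29
Since det(C) ≠ 0, rank(C) = 2 and the system is completely controllable.

-29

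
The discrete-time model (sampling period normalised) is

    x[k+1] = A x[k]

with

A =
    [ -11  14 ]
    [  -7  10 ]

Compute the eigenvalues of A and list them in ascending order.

det(zI - A) = z^2 - (tr A)z + det A, with tr A = (-11) + 10 = -1 and det A = (-11)·10 - 14·(-7) = -110 - (-98) = -12.
So p(z) = det(zI - A) = z^2 + z - 12.
Factor z^2 + z - 12: two numbers with sum -1 and product -12 are 3 and -4, so z^2 + z - 12 = (z - 3)(z + 4).
Hence p(z) = (z - 3) (z + 4), with roots -4, 3.

-4, 3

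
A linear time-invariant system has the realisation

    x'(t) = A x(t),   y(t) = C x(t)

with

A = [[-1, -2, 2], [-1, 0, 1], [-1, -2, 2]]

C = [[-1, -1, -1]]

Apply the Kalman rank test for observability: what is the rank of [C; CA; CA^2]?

3

CA = [[3, 4, -5]]
CA^2 = [[-2, 4, 0]]
Observability matrix O = [C; CA; CA^2] = [[-1, -1, -1], [3, 4, -5], [-2, 4, 0]]
det(O) = (-1)·(4·0 - (-5)·4) - (-1)·(3·0 - (-5)·(-2)) + (-1)·(3·4 - 4·(-2)) = (-1)·20 - (-1)·(-10) + (-1)·20 = -50 ≠ 0, so rank(O) = 3.
rank(O) = 3 = n, so the pair (A, C) is completely observable.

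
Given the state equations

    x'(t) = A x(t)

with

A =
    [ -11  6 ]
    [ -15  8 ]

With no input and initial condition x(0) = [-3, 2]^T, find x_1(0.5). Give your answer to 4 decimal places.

det(sI - A) = s^2 - (tr A)s + det A, with tr A = (-11) + 8 = -3 and det A = (-11)·8 - 6·(-15) = -88 - (-90) = 2.
So p(s) = det(sI - A) = s^2 + 3s + 2.
Factor s^2 + 3s + 2: two numbers with sum -3 and product 2 are -1 and -2, so s^2 + 3s + 2 = (s + 1)(s + 2).
Hence p(s) = (s + 1) (s + 2), with roots -2, -1.
The eigenvalues -2, -1 are distinct and real, so A is diagonalisable and x(t) = e^{At} x(0) = V diag(e^{λ_i t}) V^{-1} x(0), where the columns of V are the eigenvectors.
λ = -2: A - (-2)I = [[-9, 6], [-15, 10]]. Row 1 gives (-9)·v1 + 6·v2 = 0, so take v_1 = [2, 3]^T.
λ = -1: A - (-1)I = [[-10, 6], [-15, 9]]. Row 1 gives (-10)·v1 + 6·v2 = 0, so take v_2 = [3, 5]^T.
V = [v_1 v_2] = [[2, 3], [3, 5]] has det V = 1, so V^{-1} = adj(V)/det V = [[5, -3], [-3, 2]].
Modal coordinates z(0) = V^{-1} x(0): 5·(-3) + (-3)·2 = -21; (-3)·(-3) + 2·2 = 13; so z(0) = [-21, 13]^T.
x_1(t) = Σ_i (v_i)_1 · z_i(0) · e^{λ_i t} (row 1 of V times the modal terms).
x_1(0.5) = 2·(-21)·e^{-2·0.5} + 3·13·e^{-1·0.5} = (-42)·0.367879 + 39·0.606531 = 8.2038.

8.2038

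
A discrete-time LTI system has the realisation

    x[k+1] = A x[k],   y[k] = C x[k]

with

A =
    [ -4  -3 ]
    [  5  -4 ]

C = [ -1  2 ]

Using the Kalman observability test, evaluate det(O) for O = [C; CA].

-23

CA = [[14, -5]]
Observability matrix O = [C; CA] = [[-1, 2], [14, -5]]
det(O) = (-1)·(-5) - 2·14 = 5 - 28 = -23
Since det(O) ≠ 0, rank(O) = 2 and the system is completely observable.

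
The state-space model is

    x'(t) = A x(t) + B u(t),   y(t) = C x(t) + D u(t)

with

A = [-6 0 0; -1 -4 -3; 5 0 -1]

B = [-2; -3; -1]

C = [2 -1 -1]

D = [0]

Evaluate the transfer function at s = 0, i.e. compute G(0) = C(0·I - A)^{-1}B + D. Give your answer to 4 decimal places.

0.6667

G(0) = C(-A)^{-1}B + D = -C A^{-1} B + D.
det A = -24, so A^{-1} = (1/-24)·adj(A) = [[-1/6, 0, 0], [2/3, -1/4, 3/4], [-5/6, 0, -1]]
A^{-1} B = [1/3, -4/3, 8/3]^T
C A^{-1} B = -2/3
G(0) = D - C A^{-1} B = 0 - (-2/3) = 2/3 ≈ 0.6667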